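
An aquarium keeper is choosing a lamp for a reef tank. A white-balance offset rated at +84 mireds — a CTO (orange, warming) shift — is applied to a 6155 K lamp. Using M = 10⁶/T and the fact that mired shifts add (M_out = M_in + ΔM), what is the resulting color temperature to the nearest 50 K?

M_in = 10⁶/6155 = 162.47 mireds.
M_out = 162.47 + (+84) = 246.47 mireds.
T_out = 10⁶/246.47 = 4057.3 K → 4050 K.

4050 K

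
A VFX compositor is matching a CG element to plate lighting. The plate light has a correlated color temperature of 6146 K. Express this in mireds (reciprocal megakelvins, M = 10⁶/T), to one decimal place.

162.7 mireds

M = 10⁶ / 6146 = 162.707 → 162.7 mireds.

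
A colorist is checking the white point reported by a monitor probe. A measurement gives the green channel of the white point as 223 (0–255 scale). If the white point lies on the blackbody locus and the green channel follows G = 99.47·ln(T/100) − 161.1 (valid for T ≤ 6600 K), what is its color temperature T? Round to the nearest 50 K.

4750 K

ln t = (223 + 161.1) / 99.47 = 3.8615.
t = e^3.8615 = 47.535.
T = 100·t = 4753 K → 4750 K to the nearest 50 K.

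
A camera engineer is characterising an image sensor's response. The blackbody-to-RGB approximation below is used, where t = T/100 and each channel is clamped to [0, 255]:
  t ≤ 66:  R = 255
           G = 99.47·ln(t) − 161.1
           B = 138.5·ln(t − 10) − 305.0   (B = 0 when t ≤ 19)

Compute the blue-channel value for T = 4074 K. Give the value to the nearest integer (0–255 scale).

169

t = 4074/100 = 40.74; the t ≤ 66 branch applies.
B = 138.5·ln(40.74 − 10) − 305.0 = 138.5·ln 30.74 − 305.0 = 138.5·3.4256 − 305.0 = 169.441.
Rounded: 169.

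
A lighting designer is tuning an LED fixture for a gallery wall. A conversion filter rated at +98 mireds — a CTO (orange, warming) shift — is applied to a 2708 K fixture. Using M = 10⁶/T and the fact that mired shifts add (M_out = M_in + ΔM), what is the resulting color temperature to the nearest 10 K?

M_in = 10⁶/2708 = 369.28 mireds.
M_out = 369.28 + (+98) = 467.28 mireds.
T_out = 10⁶/467.28 = 2140.1 K → 2140 K.

2140 K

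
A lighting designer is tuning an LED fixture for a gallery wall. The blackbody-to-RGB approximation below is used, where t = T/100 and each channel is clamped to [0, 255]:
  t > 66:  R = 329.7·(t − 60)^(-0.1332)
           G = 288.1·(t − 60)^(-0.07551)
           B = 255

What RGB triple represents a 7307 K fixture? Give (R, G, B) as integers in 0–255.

t = 7307/100 = 73.07; the t > 66 branch applies.
R = 329.7·(73.07 − 60)^(-0.1332) = 329.7·13.07^(-0.1332) = 329.7·0.71009 = 234.116.
G = 288.1·(73.07 − 60)^(-0.07551) = 288.1·13.07^(-0.07551) = 288.1·0.82359 = 237.276.
B = 255 by definition for t > 66.
Rounded: (234, 237, 255).

(234, 237, 255)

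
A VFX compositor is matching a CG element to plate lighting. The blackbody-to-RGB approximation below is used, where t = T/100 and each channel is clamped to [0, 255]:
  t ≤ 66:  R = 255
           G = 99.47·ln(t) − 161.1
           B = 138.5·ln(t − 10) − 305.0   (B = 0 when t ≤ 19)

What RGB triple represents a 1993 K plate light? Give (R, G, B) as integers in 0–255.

t = 1993/100 = 19.93; the t ≤ 66 branch applies.
R = 255 by definition for t ≤ 66.
G = 99.47·ln 19.93 − 161.1 = 99.47·2.9922 − 161.1 = 136.537.
B = 138.5·ln(19.93 − 10) − 305.0 = 138.5·ln 9.93 − 305.0 = 138.5·2.2956 − 305.0 = 12.935.
Rounded: (255, 137, 13).

(255, 137, 13)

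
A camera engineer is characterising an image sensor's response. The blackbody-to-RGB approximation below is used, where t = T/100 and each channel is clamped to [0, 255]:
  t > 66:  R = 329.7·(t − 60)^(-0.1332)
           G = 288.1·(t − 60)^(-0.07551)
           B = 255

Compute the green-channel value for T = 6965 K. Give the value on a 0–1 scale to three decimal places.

t = 6965/100 = 69.65; the t > 66 branch applies.
G = 288.1·(69.65 − 60)^(-0.07551) = 288.1·9.65^(-0.07551) = 288.1·0.84267 = 242.774.
On a 0–1 scale: 242.774/255 = 0.9521 → 0.952.

0.952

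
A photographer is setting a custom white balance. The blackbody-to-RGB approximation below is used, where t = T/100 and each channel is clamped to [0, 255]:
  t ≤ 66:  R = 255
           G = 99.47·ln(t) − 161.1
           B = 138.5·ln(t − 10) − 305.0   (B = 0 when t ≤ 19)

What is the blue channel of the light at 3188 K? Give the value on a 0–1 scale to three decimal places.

0.480

t = 3188/100 = 31.88; the t ≤ 66 branch applies.
B = 138.5·ln(31.88 − 10) − 305.0 = 138.5·ln 21.88 − 305.0 = 138.5·3.0856 − 305.0 = 122.352.
On a 0–1 scale: 122.352/255 = 0.4798 → 0.480.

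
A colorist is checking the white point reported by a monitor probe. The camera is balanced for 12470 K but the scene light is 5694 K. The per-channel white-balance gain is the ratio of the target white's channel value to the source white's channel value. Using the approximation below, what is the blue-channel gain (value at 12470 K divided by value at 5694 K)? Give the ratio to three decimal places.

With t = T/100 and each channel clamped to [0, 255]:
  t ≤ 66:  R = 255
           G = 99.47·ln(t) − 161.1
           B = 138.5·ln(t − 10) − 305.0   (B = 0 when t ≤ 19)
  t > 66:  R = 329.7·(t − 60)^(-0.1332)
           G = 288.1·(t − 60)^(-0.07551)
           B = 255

1.118

At 5694 K (t = 56.94):
  B = 138.5·ln(56.94 − 10) − 305.0 = 138.5·ln 46.94 − 305.0 = 138.5·3.8489 − 305.0 = 228.069.
At 12470 K (t = 124.7):
  B = 255 by definition for t > 66.
Gain = 255.000 / 228.069 = 1.1181 → 1.118.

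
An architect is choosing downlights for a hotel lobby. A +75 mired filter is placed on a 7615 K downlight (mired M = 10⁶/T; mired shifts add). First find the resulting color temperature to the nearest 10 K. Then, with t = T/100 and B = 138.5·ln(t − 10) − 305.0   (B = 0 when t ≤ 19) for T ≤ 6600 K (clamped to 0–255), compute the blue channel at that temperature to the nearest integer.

201

M_in = 10⁶/7615 = 131.32; M_out = 131.32 + (+75) = 206.32.
T_out = 10⁶/206.32 = 4846.8 K → 4850 K; t = 48.5.
B = 138.5·ln(48.5 − 10) − 305.0 = 138.5·ln 38.5 − 305.0 = 138.5·3.6507 − 305.0 = 200.616.
Rounded: 201.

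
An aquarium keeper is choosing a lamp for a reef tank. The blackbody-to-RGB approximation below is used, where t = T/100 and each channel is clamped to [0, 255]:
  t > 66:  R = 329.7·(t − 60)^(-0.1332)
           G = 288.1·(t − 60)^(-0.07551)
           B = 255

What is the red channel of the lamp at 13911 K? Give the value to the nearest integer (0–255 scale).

184

t = 13911/100 = 139.11; the t > 66 branch applies.
R = 329.7·(139.11 − 60)^(-0.1332) = 329.7·79.11^(-0.1332) = 329.7·0.55867 = 184.194.
Rounded: 184.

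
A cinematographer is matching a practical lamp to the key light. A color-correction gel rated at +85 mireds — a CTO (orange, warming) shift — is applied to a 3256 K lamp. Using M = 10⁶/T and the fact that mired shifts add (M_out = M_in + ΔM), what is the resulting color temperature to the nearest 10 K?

M_in = 10⁶/3256 = 307.13 mireds.
M_out = 307.13 + (+85) = 392.13 mireds.
T_out = 10⁶/392.13 = 2550.2 K → 2550 K.

2550 K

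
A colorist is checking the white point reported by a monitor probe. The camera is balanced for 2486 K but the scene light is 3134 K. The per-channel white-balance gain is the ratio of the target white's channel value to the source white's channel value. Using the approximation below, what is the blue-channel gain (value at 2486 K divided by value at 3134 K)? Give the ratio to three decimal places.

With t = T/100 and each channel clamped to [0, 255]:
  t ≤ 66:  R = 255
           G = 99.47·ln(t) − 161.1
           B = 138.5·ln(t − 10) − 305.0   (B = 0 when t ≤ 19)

At 3134 K (t = 31.34):
  B = 138.5·ln(31.34 − 10) − 305.0 = 138.5·ln 21.34 − 305.0 = 138.5·3.0606 − 305.0 = 118.891.
At 2486 K (t = 24.86):
  B = 138.5·ln(24.86 − 10) − 305.0 = 138.5·ln 14.86 − 305.0 = 138.5·2.6987 − 305.0 = 68.766.
Gain = 68.766 / 118.891 = 0.5784 → 0.578.

0.578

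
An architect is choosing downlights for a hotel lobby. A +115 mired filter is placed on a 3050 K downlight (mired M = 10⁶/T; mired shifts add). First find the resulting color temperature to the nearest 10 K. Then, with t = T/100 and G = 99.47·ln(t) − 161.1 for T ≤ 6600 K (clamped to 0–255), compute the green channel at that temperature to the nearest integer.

149

M_in = 10⁶/3050 = 327.87; M_out = 327.87 + (+115) = 442.87.
T_out = 10⁶/442.87 = 2258.0 K → 2260 K; t = 22.6.
G = 99.47·ln 22.6 − 161.1 = 99.47·3.1179 − 161.1 = 149.042.
Rounded: 149.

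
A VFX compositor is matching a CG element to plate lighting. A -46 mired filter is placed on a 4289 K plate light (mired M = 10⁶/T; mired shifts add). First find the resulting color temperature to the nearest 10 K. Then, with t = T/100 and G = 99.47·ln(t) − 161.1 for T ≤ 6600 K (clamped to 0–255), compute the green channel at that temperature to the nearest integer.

M_in = 10⁶/4289 = 233.15; M_out = 233.15 + (-46) = 187.15.
T_out = 10⁶/187.15 = 5343.2 K → 5340 K; t = 53.4.
G = 99.47·ln 53.4 − 161.1 = 99.47·3.9778 − 161.1 = 234.573.
Rounded: 235.

235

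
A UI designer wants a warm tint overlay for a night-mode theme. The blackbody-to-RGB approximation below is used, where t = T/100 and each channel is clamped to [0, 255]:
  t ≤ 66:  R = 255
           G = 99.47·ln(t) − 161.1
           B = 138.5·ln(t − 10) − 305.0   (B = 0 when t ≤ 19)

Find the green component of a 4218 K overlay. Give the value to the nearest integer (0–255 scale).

211

t = 4218/100 = 42.18; the t ≤ 66 branch applies.
G = 99.47·ln 42.18 − 161.1 = 99.47·3.7419 − 161.1 = 211.111.
Rounded: 211.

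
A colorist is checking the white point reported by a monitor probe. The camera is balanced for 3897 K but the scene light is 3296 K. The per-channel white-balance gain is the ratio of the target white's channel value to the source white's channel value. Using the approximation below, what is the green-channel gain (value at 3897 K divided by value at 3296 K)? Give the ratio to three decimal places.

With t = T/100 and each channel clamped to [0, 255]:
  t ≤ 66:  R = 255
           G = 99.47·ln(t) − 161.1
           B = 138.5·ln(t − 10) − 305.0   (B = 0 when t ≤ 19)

1.089

At 3296 K (t = 32.96):
  G = 99.47·ln 32.96 − 161.1 = 99.47·3.4953 − 161.1 = 186.577.
At 3897 K (t = 38.97):
  G = 99.47·ln 38.97 − 161.1 = 99.47·3.6628 − 161.1 = 203.238.
Gain = 203.238 / 186.577 = 1.0893 → 1.089.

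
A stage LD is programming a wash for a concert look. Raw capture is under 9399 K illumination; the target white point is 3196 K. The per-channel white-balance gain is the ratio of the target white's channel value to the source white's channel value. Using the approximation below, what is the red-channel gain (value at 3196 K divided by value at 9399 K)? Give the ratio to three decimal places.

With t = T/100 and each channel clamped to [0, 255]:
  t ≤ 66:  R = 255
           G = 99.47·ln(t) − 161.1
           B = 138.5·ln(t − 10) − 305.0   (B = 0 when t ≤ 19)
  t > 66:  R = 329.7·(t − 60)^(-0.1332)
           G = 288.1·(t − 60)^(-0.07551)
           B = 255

At 9399 K (t = 93.99):
  R = 329.7·(93.99 − 60)^(-0.1332) = 329.7·33.99^(-0.1332) = 329.7·0.62521 = 206.131.
At 3196 K (t = 31.96):
  R = 255 by definition for t ≤ 66.
Gain = 255.000 / 206.131 = 1.2371 → 1.237.

1.237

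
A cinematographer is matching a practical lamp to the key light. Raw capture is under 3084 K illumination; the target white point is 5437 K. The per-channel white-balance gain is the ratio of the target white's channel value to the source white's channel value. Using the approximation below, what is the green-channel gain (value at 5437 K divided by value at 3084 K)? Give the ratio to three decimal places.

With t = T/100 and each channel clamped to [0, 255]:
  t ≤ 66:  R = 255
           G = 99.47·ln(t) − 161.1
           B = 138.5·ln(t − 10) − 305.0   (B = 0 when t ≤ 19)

At 3084 K (t = 30.84):
  G = 99.47·ln 30.84 − 161.1 = 99.47·3.4288 − 161.1 = 179.964.
At 5437 K (t = 54.37):
  G = 99.47·ln 54.37 − 161.1 = 99.47·3.9958 − 161.1 = 236.363.
Gain = 236.363 / 179.964 = 1.3134 → 1.313.

1.313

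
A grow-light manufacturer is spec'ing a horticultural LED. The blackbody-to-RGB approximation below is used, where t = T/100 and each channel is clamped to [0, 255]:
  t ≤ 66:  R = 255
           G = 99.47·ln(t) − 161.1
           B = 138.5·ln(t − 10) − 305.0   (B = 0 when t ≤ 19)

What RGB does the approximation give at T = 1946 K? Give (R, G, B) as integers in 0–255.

(255, 134, 6)

t = 1946/100 = 19.46; the t ≤ 66 branch applies.
R = 255 by definition for t ≤ 66.
G = 99.47·ln 19.46 − 161.1 = 99.47·2.9684 − 161.1 = 134.163.
B = 138.5·ln(19.46 − 10) − 305.0 = 138.5·ln 9.46 − 305.0 = 138.5·2.2471 − 305.0 = 6.220.
Rounded: (255, 134, 6).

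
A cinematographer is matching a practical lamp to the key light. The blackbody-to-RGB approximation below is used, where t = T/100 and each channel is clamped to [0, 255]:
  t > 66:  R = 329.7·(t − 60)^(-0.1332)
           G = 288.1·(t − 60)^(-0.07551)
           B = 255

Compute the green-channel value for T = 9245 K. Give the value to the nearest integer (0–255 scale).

t = 9245/100 = 92.45; the t > 66 branch applies.
G = 288.1·(92.45 − 60)^(-0.07551) = 288.1·32.45^(-0.07551) = 288.1·0.76893 = 221.529.
Rounded: 222.

222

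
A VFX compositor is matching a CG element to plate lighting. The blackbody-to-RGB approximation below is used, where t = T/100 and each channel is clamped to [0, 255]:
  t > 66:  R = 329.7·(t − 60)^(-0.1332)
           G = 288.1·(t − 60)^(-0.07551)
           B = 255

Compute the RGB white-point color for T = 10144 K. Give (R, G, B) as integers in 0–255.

t = 10144/100 = 101.44; the t > 66 branch applies.
R = 329.7·(101.44 − 60)^(-0.1332) = 329.7·41.44^(-0.1332) = 329.7·0.60892 = 200.761.
G = 288.1·(101.44 − 60)^(-0.07551) = 288.1·41.44^(-0.07551) = 288.1·0.75486 = 217.476.
B = 255 by definition for t > 66.
Rounded: (201, 217, 255).

(201, 217, 255)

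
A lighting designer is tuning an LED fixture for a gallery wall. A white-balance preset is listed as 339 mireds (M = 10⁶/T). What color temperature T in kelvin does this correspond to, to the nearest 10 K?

2950 K

T = 10⁶ / 339 = 2949.85 K → 2950 K.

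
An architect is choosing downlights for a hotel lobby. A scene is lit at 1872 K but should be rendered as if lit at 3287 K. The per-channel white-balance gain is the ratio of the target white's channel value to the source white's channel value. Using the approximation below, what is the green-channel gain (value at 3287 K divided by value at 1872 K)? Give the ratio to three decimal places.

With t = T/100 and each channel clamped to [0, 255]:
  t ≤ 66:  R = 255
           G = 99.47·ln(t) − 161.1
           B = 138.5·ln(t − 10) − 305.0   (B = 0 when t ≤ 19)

1.430

At 1872 K (t = 18.72):
  G = 99.47·ln 18.72 − 161.1 = 99.47·2.9296 − 161.1 = 130.307.
At 3287 K (t = 32.87):
  G = 99.47·ln 32.87 − 161.1 = 99.47·3.4926 − 161.1 = 186.305.
Gain = 186.305 / 130.307 = 1.4297 → 1.430.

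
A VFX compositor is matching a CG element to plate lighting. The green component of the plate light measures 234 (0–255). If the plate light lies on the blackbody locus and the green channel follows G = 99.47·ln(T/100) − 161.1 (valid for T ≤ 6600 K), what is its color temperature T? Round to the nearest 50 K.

ln t = (234 + 161.1) / 99.47 = 3.9721.
t = e^3.9721 = 53.093.
T = 100·t = 5309 K → 5300 K to the nearest 50 K.

5300 K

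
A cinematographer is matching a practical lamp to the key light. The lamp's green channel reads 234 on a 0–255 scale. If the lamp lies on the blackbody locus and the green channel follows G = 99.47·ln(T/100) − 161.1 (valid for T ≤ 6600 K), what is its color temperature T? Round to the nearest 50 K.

ln t = (234 + 161.1) / 99.47 = 3.9721.
t = e^3.9721 = 53.093.
T = 100·t = 5309 K → 5300 K to the nearest 50 K.

5300 K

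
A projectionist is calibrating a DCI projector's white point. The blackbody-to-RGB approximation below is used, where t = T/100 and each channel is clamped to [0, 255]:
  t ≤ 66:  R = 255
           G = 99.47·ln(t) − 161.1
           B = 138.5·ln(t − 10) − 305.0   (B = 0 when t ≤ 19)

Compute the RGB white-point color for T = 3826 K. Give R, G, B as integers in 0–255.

t = 3826/100 = 38.26; the t ≤ 66 branch applies.
R = 255 by definition for t ≤ 66.
G = 99.47·ln 38.26 − 161.1 = 99.47·3.6444 − 161.1 = 201.409.
B = 138.5·ln(38.26 − 10) − 305.0 = 138.5·ln 28.26 − 305.0 = 138.5·3.3414 − 305.0 = 157.790.
Rounded: (255, 201, 158).

R=255, G=201, B=158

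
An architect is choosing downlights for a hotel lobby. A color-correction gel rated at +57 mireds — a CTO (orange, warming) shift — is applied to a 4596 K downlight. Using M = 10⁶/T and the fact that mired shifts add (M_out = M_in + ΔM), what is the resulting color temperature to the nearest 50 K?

3650 K

M_in = 10⁶/4596 = 217.58 mireds.
M_out = 217.58 + (+57) = 274.58 mireds.
T_out = 10⁶/274.58 = 3641.9 K → 3650 K.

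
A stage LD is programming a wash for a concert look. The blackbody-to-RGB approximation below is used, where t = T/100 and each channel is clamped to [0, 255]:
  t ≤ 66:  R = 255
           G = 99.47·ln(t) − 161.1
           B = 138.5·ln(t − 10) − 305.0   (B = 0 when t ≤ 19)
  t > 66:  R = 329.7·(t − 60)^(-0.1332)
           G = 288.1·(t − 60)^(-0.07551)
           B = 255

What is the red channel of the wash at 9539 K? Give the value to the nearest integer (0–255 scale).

t = 9539/100 = 95.39; the t > 66 branch applies.
R = 329.7·(95.39 − 60)^(-0.1332) = 329.7·35.39^(-0.1332) = 329.7·0.62185 = 205.026.
Rounded: 205.

205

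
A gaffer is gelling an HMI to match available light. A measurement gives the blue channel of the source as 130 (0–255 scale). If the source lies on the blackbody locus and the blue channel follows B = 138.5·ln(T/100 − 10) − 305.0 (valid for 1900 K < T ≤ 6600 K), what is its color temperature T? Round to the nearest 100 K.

3300 K

ln(t − 10) = (130 + 305.0) / 138.5 = 3.1408.
t − 10 = e^3.1408 = 23.122, so t = 33.122.
T = 100·t = 3312 K → 3300 K to the nearest 100 K.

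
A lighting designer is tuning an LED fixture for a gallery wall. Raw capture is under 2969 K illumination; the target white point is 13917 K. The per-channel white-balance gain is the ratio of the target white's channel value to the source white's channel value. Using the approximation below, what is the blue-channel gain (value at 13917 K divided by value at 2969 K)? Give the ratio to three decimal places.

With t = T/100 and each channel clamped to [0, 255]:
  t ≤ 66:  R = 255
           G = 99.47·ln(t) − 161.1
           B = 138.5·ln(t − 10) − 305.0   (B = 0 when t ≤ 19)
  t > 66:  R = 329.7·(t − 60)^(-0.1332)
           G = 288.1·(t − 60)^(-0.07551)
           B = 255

2.367

At 2969 K (t = 29.69):
  B = 138.5·ln(29.69 − 10) − 305.0 = 138.5·ln 19.69 − 305.0 = 138.5·2.9801 − 305.0 = 107.745.
At 13917 K (t = 139.17):
  B = 255 by definition for t > 66.
Gain = 255.000 / 107.745 = 2.3667 → 2.367.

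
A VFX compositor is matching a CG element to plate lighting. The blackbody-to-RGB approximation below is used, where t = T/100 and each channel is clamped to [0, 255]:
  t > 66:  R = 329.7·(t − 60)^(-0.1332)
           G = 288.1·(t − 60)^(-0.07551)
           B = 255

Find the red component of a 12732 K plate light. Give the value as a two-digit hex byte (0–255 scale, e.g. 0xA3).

t = 12732/100 = 127.32; the t > 66 branch applies.
R = 329.7·(127.32 − 60)^(-0.1332) = 329.7·67.32^(-0.1332) = 329.7·0.57081 = 188.196.
Rounded: 188; in hex, 0xBC.

0xBC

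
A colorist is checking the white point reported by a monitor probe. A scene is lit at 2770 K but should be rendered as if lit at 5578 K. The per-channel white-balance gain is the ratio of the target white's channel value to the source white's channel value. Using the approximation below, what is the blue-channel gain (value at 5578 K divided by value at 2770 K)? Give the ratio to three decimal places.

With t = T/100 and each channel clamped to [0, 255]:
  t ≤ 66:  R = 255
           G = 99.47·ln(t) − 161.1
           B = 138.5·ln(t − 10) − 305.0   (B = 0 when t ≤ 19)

2.415

At 2770 K (t = 27.7):
  B = 138.5·ln(27.7 − 10) − 305.0 = 138.5·ln 17.7 − 305.0 = 138.5·2.8736 − 305.0 = 92.989.
At 5578 K (t = 55.78):
  B = 138.5·ln(55.78 − 10) − 305.0 = 138.5·ln 45.78 − 305.0 = 138.5·3.8238 − 305.0 = 224.603.
Gain = 224.603 / 92.989 = 2.4154 → 2.415.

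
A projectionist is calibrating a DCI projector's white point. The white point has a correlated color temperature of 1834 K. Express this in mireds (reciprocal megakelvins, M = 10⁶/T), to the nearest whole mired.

M = 10⁶ / 1834 = 545.256 → 545 mireds.

545 mireds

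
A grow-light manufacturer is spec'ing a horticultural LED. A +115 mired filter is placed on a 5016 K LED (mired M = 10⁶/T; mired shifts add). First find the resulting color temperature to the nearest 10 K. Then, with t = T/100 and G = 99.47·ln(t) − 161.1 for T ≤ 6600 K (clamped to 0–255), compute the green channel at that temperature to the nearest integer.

183

M_in = 10⁶/5016 = 199.36; M_out = 199.36 + (+115) = 314.36.
T_out = 10⁶/314.36 = 3181.0 K → 3180 K; t = 31.8.
G = 99.47·ln 31.8 − 161.1 = 99.47·3.4595 − 161.1 = 183.013.
Rounded: 183.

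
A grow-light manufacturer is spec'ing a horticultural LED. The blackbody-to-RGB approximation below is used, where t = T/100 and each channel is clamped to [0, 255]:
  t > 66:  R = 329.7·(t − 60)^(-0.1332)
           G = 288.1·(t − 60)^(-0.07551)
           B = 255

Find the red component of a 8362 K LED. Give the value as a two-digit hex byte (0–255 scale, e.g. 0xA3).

0xD8

t = 8362/100 = 83.62; the t > 66 branch applies.
R = 329.7·(83.62 − 60)^(-0.1332) = 329.7·23.62^(-0.1332) = 329.7·0.65626 = 216.371.
Rounded: 216; in hex, 0xD8.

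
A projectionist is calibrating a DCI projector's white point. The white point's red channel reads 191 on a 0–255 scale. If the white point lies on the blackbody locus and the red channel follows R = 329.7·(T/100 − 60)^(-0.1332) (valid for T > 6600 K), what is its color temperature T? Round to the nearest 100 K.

(t − 60)^(-0.1332) = 191/329.7 = 0.57931.
t − 60 = 0.57931^(1/-0.1332) = 0.57931^(-7.508) = 60.245, so t = 120.245.
T = 100·t = 12025 K → 12000 K to the nearest 100 K.

12000 K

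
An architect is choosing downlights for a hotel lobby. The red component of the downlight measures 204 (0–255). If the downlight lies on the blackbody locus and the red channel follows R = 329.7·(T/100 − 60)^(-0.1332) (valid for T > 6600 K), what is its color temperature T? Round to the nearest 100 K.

9700 K

(t − 60)^(-0.1332) = 204/329.7 = 0.61874.
t − 60 = 0.61874^(1/-0.1332) = 0.61874^(-7.508) = 36.748, so t = 96.748.
T = 100·t = 9675 K → 9700 K to the nearest 100 K.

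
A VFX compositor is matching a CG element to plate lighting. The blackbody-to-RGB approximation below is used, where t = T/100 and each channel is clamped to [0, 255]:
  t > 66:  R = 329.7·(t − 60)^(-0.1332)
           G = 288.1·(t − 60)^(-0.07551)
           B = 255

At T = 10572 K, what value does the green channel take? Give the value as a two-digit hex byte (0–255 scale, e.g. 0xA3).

t = 10572/100 = 105.72; the t > 66 branch applies.
G = 288.1·(105.72 − 60)^(-0.07551) = 288.1·45.72^(-0.07551) = 288.1·0.74928 = 215.868.
Rounded: 216; in hex, 0xD8.

0xD8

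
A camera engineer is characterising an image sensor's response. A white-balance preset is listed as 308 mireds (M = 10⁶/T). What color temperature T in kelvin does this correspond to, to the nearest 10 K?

T = 10⁶ / 308 = 3246.75 K → 3250 K.

3250 K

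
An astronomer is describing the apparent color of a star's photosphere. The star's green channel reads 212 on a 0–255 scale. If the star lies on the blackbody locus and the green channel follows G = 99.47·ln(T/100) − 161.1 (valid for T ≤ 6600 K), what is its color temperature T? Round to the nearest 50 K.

ln t = (212 + 161.1) / 99.47 = 3.7509.
t = e^3.7509 = 42.559.
T = 100·t = 4256 K → 4250 K to the nearest 50 K.

4250 K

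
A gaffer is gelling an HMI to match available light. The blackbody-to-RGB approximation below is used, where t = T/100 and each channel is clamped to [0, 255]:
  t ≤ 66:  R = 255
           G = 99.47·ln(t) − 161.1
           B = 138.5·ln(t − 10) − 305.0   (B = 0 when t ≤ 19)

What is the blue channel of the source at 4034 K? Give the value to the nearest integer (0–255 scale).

t = 4034/100 = 40.34; the t ≤ 66 branch applies.
B = 138.5·ln(40.34 − 10) − 305.0 = 138.5·ln 30.34 − 305.0 = 138.5·3.4125 − 305.0 = 167.627.
Rounded: 168.

168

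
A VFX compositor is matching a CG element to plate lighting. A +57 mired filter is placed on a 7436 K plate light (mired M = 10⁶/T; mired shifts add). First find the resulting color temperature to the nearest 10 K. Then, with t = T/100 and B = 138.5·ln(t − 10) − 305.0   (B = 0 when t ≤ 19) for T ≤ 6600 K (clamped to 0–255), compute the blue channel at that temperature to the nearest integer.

M_in = 10⁶/7436 = 134.48; M_out = 134.48 + (+57) = 191.48.
T_out = 10⁶/191.48 = 5222.5 K → 5220 K; t = 52.2.
B = 138.5·ln(52.2 − 10) − 305.0 = 138.5·ln 42.2 − 305.0 = 138.5·3.7424 − 305.0 = 213.325.
Rounded: 213.

213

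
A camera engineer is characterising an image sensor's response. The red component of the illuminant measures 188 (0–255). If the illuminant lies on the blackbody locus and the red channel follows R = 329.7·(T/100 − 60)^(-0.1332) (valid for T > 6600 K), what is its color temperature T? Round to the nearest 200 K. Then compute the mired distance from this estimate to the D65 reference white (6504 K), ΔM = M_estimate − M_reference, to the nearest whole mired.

(t − 60)^(-0.1332) = 188/329.7 = 0.57022.
t − 60 = 0.57022^(1/-0.1332) = 0.57022^(-7.508) = 67.848, so t = 127.848.
T = 100·t = 12785 K → 12800 K to the nearest 200 K.
M_estimate = 10⁶/12800 = 78.12; M_reference = 10⁶/6504 = 153.75.
ΔM = 78.12 − 153.75 = -75.63 → -76 mireds.

-76 mireds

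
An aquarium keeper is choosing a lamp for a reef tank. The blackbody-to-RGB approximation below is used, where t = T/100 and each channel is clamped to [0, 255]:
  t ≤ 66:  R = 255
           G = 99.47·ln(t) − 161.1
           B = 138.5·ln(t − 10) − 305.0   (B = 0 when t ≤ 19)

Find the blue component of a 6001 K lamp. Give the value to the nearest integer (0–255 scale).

237

t = 6001/100 = 60.01; the t ≤ 66 branch applies.
B = 138.5·ln(60.01 − 10) − 305.0 = 138.5·ln 50.01 − 305.0 = 138.5·3.9122 − 305.0 = 236.843.
Rounded: 237.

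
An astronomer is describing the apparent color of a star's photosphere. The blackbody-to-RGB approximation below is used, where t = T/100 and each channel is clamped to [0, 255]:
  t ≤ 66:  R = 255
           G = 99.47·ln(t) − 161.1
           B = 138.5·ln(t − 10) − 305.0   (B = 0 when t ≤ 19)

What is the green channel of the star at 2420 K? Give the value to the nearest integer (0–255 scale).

156

t = 2420/100 = 24.2; the t ≤ 66 branch applies.
G = 99.47·ln 24.2 − 161.1 = 99.47·3.1864 − 161.1 = 155.846.
Rounded: 156.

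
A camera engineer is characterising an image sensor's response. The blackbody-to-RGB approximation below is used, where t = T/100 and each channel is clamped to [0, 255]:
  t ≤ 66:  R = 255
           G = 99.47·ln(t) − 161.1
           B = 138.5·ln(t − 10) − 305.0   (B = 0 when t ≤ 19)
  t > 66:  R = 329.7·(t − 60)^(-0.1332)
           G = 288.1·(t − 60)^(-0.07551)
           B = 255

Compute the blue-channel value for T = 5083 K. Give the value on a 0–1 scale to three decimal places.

t = 5083/100 = 50.83; the t ≤ 66 branch applies.
B = 138.5·ln(50.83 − 10) − 305.0 = 138.5·ln 40.83 − 305.0 = 138.5·3.7094 − 305.0 = 208.754.
On a 0–1 scale: 208.754/255 = 0.8186 → 0.819.

0.819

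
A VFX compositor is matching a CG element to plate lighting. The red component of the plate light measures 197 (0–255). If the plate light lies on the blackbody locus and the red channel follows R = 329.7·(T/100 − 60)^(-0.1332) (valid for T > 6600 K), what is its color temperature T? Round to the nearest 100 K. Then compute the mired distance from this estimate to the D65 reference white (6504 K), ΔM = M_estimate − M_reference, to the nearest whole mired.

-61 mireds

(t − 60)^(-0.1332) = 197/329.7 = 0.59751.
t − 60 = 0.59751^(1/-0.1332) = 0.59751^(-7.508) = 47.761, so t = 107.761.
T = 100·t = 10776 K → 10800 K to the nearest 100 K.
M_estimate = 10⁶/10800 = 92.59; M_reference = 10⁶/6504 = 153.75.
ΔM = 92.59 − 153.75 = -61.16 → -61 mireds.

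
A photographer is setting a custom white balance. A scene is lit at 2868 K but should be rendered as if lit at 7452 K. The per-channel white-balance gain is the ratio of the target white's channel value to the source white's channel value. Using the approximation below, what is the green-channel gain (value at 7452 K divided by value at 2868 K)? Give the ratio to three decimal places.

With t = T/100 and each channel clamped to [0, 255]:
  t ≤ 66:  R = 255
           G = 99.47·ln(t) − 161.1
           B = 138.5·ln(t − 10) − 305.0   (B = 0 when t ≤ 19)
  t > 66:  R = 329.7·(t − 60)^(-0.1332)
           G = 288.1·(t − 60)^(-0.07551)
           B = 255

At 2868 K (t = 28.68):
  G = 99.47·ln 28.68 − 161.1 = 99.47·3.3562 − 161.1 = 172.741.
At 7452 K (t = 74.52):
  G = 288.1·(74.52 − 60)^(-0.07551) = 288.1·14.52^(-0.07551) = 288.1·0.81707 = 235.398.
Gain = 235.398 / 172.741 = 1.3627 → 1.363.

1.363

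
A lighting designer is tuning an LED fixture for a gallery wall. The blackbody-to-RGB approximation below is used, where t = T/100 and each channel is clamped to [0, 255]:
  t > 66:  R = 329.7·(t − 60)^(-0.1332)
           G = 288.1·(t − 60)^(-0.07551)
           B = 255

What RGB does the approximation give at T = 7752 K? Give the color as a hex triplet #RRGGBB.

t = 7752/100 = 77.52; the t > 66 branch applies.
R = 329.7·(77.52 − 60)^(-0.1332) = 329.7·17.52^(-0.1332) = 329.7·0.68291 = 225.154.
G = 288.1·(77.52 − 60)^(-0.07551) = 288.1·17.52^(-0.07551) = 288.1·0.80557 = 232.083.
B = 255 by definition for t > 66.
Rounded: (225, 232, 255).
In hex: #E1E8FF.

#E1E8FF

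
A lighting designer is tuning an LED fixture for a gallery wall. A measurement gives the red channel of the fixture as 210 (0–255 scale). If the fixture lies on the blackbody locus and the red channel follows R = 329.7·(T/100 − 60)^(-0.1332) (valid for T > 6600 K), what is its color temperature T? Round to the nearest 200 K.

9000 K

(t − 60)^(-0.1332) = 210/329.7 = 0.63694.
t − 60 = 0.63694^(1/-0.1332) = 0.63694^(-7.508) = 29.561, so t = 89.561.
T = 100·t = 8956 K → 9000 K to the nearest 200 K.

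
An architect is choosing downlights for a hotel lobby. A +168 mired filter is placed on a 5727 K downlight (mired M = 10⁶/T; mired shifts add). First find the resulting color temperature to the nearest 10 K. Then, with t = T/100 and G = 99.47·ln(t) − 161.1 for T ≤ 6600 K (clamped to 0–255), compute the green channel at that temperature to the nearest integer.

175

M_in = 10⁶/5727 = 174.61; M_out = 174.61 + (+168) = 342.61.
T_out = 10⁶/342.61 = 2918.8 K → 2920 K; t = 29.2.
G = 99.47·ln 29.2 − 161.1 = 99.47·3.3742 − 161.1 = 174.529.
Rounded: 175.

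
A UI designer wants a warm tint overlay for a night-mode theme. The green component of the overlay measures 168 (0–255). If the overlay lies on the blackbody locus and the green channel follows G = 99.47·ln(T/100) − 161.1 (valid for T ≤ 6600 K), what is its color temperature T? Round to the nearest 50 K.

2750 K

ln t = (168 + 161.1) / 99.47 = 3.3085.
t = e^3.3085 = 27.345.
T = 100·t = 2735 K → 2750 K to the nearest 50 K.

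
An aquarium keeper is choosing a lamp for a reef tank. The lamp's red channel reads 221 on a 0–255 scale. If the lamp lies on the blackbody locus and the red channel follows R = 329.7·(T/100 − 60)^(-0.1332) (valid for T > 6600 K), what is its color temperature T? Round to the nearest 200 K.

8000 K

(t − 60)^(-0.1332) = 221/329.7 = 0.67031.
t − 60 = 0.67031^(1/-0.1332) = 0.67031^(-7.508) = 20.149, so t = 80.149.
T = 100·t = 8015 K → 8000 K to the nearest 200 K.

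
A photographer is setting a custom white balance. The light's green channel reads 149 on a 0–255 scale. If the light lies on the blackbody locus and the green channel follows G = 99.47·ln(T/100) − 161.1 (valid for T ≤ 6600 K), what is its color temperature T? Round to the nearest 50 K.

ln t = (149 + 161.1) / 99.47 = 3.1175.
t = e^3.1175 = 22.590.
T = 100·t = 2259 K → 2250 K to the nearest 50 K.

2250 K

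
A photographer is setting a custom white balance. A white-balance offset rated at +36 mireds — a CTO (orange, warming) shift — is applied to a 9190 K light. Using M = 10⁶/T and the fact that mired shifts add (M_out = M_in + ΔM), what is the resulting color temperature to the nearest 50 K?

6900 K

M_in = 10⁶/9190 = 108.81 mireds.
M_out = 108.81 + (+36) = 144.81 mireds.
T_out = 10⁶/144.81 = 6905.4 K → 6900 K.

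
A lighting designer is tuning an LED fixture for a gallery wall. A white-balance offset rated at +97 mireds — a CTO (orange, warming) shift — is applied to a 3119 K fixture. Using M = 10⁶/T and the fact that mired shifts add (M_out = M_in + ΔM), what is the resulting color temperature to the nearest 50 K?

M_in = 10⁶/3119 = 320.62 mireds.
M_out = 320.62 + (+97) = 417.62 mireds.
T_out = 10⁶/417.62 = 2394.5 K → 2400 K.

2400 K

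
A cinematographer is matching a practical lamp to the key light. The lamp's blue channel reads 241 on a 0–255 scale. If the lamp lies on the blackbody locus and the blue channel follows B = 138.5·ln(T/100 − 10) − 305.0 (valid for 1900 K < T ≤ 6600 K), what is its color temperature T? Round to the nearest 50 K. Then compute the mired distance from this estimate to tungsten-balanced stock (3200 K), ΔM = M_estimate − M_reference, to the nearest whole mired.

ln(t − 10) = (241 + 305.0) / 138.5 = 3.9422.
t − 10 = e^3.9422 = 51.534, so t = 61.534.
T = 100·t = 6153 K → 6150 K to the nearest 50 K.
M_estimate = 10⁶/6150 = 162.60; M_reference = 10⁶/3200 = 312.50.
ΔM = 162.60 − 312.50 = -149.90 → -150 mireds.

-150 mireds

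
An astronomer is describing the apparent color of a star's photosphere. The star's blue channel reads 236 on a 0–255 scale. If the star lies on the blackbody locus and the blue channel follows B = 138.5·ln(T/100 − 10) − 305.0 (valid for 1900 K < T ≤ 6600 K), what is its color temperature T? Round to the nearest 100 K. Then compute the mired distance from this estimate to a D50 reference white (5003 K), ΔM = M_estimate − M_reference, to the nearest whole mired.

-33 mireds

ln(t − 10) = (236 + 305.0) / 138.5 = 3.9061.
t − 10 = e^3.9061 = 49.707, so t = 59.707.
T = 100·t = 5971 K → 6000 K to the nearest 100 K.
M_estimate = 10⁶/6000 = 166.67; M_reference = 10⁶/5003 = 199.88.
ΔM = 166.67 − 199.88 = -33.21 → -33 mireds.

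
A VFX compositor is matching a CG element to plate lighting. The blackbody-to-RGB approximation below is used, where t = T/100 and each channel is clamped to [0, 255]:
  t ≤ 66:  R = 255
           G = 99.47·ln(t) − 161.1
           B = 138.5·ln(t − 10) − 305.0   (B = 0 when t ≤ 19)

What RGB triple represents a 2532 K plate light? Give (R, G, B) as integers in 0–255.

(255, 160, 73)

t = 2532/100 = 25.32; the t ≤ 66 branch applies.
R = 255 by definition for t ≤ 66.
G = 99.47·ln 25.32 − 161.1 = 99.47·3.2316 − 161.1 = 160.347.
B = 138.5·ln(25.32 − 10) − 305.0 = 138.5·ln 15.32 − 305.0 = 138.5·2.7292 − 305.0 = 72.989.
Rounded: (255, 160, 73).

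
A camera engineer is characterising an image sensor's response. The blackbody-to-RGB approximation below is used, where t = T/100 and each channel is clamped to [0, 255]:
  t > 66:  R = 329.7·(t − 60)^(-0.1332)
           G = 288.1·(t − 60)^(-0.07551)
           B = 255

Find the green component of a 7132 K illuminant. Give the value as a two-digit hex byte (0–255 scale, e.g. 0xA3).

0xF0

t = 7132/100 = 71.32; the t > 66 branch applies.
G = 288.1·(71.32 − 60)^(-0.07551) = 288.1·11.32^(-0.07551) = 288.1·0.83258 = 239.865.
Rounded: 240; in hex, 0xF0.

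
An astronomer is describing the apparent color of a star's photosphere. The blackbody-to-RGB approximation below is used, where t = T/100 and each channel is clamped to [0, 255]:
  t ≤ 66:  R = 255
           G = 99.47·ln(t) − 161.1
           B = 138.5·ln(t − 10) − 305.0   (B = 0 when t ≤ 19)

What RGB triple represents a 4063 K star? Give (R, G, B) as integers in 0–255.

t = 4063/100 = 40.63; the t ≤ 66 branch applies.
R = 255 by definition for t ≤ 66.
G = 99.47·ln 40.63 − 161.1 = 99.47·3.7045 − 161.1 = 207.387.
B = 138.5·ln(40.63 − 10) − 305.0 = 138.5·ln 30.63 − 305.0 = 138.5·3.4220 − 305.0 = 168.944.
Rounded: (255, 207, 169).

(255, 207, 169)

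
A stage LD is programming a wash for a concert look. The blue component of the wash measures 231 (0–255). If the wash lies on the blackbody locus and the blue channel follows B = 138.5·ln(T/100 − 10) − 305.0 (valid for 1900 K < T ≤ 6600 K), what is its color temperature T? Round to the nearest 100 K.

ln(t − 10) = (231 + 305.0) / 138.5 = 3.8700.
t − 10 = e^3.8700 = 47.944, so t = 57.944.
T = 100·t = 5794 K → 5800 K to the nearest 100 K.

5800 K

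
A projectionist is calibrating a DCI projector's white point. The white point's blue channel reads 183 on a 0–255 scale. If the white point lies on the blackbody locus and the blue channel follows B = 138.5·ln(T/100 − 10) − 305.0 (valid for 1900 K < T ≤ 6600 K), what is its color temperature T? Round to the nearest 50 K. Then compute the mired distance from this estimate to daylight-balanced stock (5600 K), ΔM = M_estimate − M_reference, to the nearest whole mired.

+49 mireds

ln(t − 10) = (183 + 305.0) / 138.5 = 3.5235.
t − 10 = e^3.5235 = 33.902, so t = 43.902.
T = 100·t = 4390 K → 4400 K to the nearest 50 K.
M_estimate = 10⁶/4400 = 227.27; M_reference = 10⁶/5600 = 178.57.
ΔM = 227.27 − 178.57 = 48.70 → +49 mireds.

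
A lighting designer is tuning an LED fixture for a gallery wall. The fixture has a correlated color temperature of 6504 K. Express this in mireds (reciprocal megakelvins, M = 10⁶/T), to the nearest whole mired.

154 mireds

M = 10⁶ / 6504 = 153.752 → 154 mireds.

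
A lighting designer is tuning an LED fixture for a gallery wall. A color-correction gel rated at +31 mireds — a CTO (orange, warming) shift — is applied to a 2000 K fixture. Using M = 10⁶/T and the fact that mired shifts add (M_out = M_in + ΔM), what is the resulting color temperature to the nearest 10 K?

M_in = 10⁶/2000 = 500.00 mireds.
M_out = 500.00 + (+31) = 531.00 mireds.
T_out = 10⁶/531.00 = 1883.2 K → 1880 K.

1880 K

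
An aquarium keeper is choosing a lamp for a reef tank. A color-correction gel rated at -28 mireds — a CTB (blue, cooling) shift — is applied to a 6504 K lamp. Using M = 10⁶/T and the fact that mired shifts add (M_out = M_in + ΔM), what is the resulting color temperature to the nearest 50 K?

7950 K

M_in = 10⁶/6504 = 153.75 mireds.
M_out = 153.75 + (-28) = 125.75 mireds.
T_out = 10⁶/125.75 = 7952.2 K → 7950 K.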